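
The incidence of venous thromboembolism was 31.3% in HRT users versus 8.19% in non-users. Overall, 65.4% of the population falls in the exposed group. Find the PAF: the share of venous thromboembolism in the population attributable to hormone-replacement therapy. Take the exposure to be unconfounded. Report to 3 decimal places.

PAF ≈ 0.649

p₁ = 0.313, p₀ = 0.0819.
Overall risk P(Y=1) = π·p₁ + (1−π)·p₀ = 0.654×0.313 + 0.346×0.0819 = 0.23304.
Under exogeneity, PAF = [P(Y=1) − p₀] / P(Y=1).
PAF = (0.23304 − 0.0819) / 0.23304 ≈ 0.6486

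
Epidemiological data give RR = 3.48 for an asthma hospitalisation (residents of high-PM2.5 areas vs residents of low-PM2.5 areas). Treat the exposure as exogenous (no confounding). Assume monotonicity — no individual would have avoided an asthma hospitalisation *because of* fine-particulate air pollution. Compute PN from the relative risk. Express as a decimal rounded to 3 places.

Under exogeneity and monotonicity, PN = (RR − 1) / RR = 1 − 1/RR.
PN = (3.48 − 1) / 3.48 = 2.48 / 3.48 ≈ 0.7126

PN ≈ 0.713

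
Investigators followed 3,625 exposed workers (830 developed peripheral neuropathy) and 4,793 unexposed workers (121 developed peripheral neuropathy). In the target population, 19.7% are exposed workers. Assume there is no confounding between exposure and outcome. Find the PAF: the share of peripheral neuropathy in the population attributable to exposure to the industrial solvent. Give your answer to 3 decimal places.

PAF ≈ 0.614

p₁ = P(outcome | exposed) = 830/3625 = 0.22897
p₀ = P(outcome | unexposed) = 121/4793 = 0.025245
Overall risk P(Y=1) = π·p₁ + (1−π)·p₀ = 0.197×0.22897 + 0.803×0.025245 = 0.065378.
Under exogeneity, PAF = [P(Y=1) − p₀] / P(Y=1).
PAF = (0.065378 − 0.025245) / 0.065378 ≈ 0.6139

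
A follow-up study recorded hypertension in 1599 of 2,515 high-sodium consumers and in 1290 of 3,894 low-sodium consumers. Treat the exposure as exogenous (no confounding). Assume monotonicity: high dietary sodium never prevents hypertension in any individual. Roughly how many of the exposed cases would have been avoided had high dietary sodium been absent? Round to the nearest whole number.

about 766 cases

p₁ = P(outcome | exposed) = 1599/2515 = 0.63579
p₀ = P(outcome | unexposed) = 1290/3894 = 0.33128
PN = (p₁ − p₀)/p₁ = (0.63579 − 0.33128) / 0.63579 ≈ 0.47895.
Attributable cases ≈ PN × (exposed cases) = 0.47895 × 1599 ≈ 765.83.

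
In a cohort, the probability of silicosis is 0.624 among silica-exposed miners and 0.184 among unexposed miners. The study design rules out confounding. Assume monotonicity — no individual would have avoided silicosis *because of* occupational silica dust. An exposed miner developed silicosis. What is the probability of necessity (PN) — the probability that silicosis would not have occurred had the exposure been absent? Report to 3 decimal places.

PN ≈ 0.705

Let p₁ = 0.624, p₀ = 0.184.
Under exogeneity and monotonicity, PN = (p₁ − p₀) / p₁.
PN = (0.624 − 0.184) / 0.624 = 0.44 / 0.624 ≈ 0.7051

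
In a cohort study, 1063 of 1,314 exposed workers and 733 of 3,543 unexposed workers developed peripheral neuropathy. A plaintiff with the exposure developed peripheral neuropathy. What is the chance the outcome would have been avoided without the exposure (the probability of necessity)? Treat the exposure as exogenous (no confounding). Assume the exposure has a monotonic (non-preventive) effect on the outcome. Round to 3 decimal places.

PN ≈ 0.744

p₁ = P(outcome | exposed) = 1063/1314 = 0.80898
p₀ = P(outcome | unexposed) = 733/3543 = 0.20689
Under exogeneity and monotonicity, PN = (p₁ − p₀) / p₁.
PN = (0.80898 − 0.20689) / 0.80898 = 0.60209 / 0.80898 ≈ 0.7443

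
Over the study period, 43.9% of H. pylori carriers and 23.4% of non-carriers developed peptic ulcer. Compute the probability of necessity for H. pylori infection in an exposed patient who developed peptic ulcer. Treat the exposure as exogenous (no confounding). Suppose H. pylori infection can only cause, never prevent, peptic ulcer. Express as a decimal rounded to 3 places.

p₁ = 0.439, p₀ = 0.234.
Under exogeneity and monotonicity, PN = (p₁ − p₀) / p₁.
PN = (0.439 − 0.234) / 0.439 = 0.205 / 0.439 ≈ 0.4670

PN ≈ 0.467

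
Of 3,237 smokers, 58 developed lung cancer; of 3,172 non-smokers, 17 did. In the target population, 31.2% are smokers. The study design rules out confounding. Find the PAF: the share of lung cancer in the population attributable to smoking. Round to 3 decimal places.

p₁ = P(outcome | exposed) = 58/3237 = 0.017918
p₀ = P(outcome | unexposed) = 17/3172 = 0.0053594
Overall risk P(Y=1) = π·p₁ + (1−π)·p₀ = 0.312×0.017918 + 0.688×0.0053594 = 0.0092776.
Under exogeneity, PAF = [P(Y=1) − p₀] / P(Y=1).
PAF = (0.0092776 − 0.0053594) / 0.0092776 ≈ 0.4223

PAF ≈ 0.422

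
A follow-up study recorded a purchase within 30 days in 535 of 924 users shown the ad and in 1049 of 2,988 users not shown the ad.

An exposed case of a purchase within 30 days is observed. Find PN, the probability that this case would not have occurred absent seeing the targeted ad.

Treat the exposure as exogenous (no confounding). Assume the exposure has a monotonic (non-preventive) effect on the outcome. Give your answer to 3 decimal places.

PN ≈ 0.394

p₁ = P(outcome | exposed) = 535/924 = 0.579
p₀ = P(outcome | unexposed) = 1049/2988 = 0.35107
Under exogeneity and monotonicity, PN = (p₁ − p₀) / p₁.
PN = (0.579 − 0.35107) / 0.579 = 0.22793 / 0.579 ≈ 0.3937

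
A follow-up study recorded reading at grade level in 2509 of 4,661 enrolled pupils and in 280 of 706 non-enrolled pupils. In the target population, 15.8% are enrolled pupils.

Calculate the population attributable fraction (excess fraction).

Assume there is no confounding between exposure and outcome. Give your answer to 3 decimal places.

p₁ = P(outcome | exposed) = 2509/4661 = 0.5383
p₀ = P(outcome | unexposed) = 280/706 = 0.3966
Overall risk P(Y=1) = π·p₁ + (1−π)·p₀ = 0.158×0.5383 + 0.842×0.3966 = 0.41899.
Under exogeneity, PAF = [P(Y=1) − p₀] / P(Y=1).
PAF = (0.41899 − 0.3966) / 0.41899 ≈ 0.0534

PAF ≈ 0.053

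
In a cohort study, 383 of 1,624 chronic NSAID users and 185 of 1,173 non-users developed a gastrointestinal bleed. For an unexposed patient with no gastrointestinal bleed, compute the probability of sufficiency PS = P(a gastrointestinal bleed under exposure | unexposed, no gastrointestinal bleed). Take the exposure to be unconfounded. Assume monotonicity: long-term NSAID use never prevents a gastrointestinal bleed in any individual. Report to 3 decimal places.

p₁ = P(outcome | exposed) = 383/1624 = 0.23584
p₀ = P(outcome | unexposed) = 185/1173 = 0.15772
Under exogeneity and monotonicity, PS = (p₁ − p₀) / (1 − p₀).
PS = (0.23584 − 0.15772) / (1 − 0.15772) = 0.078122 / 0.84228 ≈ 0.0928

PS ≈ 0.093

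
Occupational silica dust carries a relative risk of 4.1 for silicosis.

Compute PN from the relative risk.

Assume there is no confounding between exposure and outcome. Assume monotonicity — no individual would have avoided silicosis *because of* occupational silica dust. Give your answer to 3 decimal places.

PN ≈ 0.756

Under exogeneity and monotonicity, PN = (RR − 1) / RR = 1 − 1/RR.
PN = (4.1 − 1) / 4.1 = 3.1 / 4.1 ≈ 0.7561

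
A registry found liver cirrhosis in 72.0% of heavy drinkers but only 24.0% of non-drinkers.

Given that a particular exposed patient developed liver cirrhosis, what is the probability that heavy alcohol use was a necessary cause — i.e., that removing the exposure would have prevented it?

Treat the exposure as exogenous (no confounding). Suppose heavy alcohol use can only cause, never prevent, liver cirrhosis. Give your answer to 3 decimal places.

p₁ = 0.72, p₀ = 0.24.
Under exogeneity and monotonicity, PN = (p₁ − p₀) / p₁.
PN = (0.72 − 0.24) / 0.72 = 0.48 / 0.72 ≈ 0.6667

PN ≈ 0.667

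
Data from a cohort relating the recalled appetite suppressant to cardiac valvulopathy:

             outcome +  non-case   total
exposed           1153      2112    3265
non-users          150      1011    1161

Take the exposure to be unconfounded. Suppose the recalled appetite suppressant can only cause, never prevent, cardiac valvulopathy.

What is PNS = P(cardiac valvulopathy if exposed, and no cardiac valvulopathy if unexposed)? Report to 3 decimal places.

p₁ = P(outcome | exposed) = 1153/3265 = 0.35314
p₀ = P(outcome | unexposed) = 150/1161 = 0.1292
Under exogeneity and monotonicity, PNS = p₁ − p₀.
PNS = 0.35314 − 0.1292 = 0.22394

PNS ≈ 0.224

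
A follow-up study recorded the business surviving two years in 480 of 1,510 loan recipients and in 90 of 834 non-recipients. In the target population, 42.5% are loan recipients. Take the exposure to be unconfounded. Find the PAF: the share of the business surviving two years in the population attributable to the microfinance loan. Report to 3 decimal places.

p₁ = P(outcome | exposed) = 480/1510 = 0.31788
p₀ = P(outcome | unexposed) = 90/834 = 0.10791
Overall risk P(Y=1) = π·p₁ + (1−π)·p₀ = 0.425×0.31788 + 0.575×0.10791 = 0.19715.
Under exogeneity, PAF = [P(Y=1) − p₀] / P(Y=1).
PAF = (0.19715 − 0.10791) / 0.19715 ≈ 0.4526

PAF ≈ 0.453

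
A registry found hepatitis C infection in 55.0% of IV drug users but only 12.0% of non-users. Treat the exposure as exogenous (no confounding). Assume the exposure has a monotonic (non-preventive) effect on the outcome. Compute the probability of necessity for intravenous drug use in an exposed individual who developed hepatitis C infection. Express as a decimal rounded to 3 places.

p₁ = 0.55, p₀ = 0.12.
Under exogeneity and monotonicity, PN = (p₁ − p₀) / p₁.
PN = (0.55 − 0.12) / 0.55 = 0.43 / 0.55 ≈ 0.7818

PN ≈ 0.782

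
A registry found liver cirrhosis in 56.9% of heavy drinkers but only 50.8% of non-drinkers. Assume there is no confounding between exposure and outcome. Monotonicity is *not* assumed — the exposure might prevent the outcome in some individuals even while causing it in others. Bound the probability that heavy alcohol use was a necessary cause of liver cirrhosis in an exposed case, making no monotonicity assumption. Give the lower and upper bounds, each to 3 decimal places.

p₁ = 0.569, p₀ = 0.508.
Under exogeneity alone the bounds on PN are max{0,(p₁−p₀)/p₁} ≤ PN ≤ min{1,(1−p₀)/p₁}.
  lower = (p₁ − p₀)/p₁ = 0.061 / 0.569 ≈ 0.1072
  upper = min{1, (1 − p₀)/p₁} = 0.492 / 0.569 ≈ 0.8647

0.107 ≤ PN ≤ 0.865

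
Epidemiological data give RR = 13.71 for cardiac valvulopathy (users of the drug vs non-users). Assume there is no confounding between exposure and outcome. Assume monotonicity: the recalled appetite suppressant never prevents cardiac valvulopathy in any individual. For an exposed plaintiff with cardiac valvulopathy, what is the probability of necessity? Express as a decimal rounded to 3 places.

PN ≈ 0.927

Under exogeneity and monotonicity, PN = (RR − 1) / RR = 1 − 1/RR.
PN = (13.71 − 1) / 13.71 = 12.71 / 13.71 ≈ 0.9271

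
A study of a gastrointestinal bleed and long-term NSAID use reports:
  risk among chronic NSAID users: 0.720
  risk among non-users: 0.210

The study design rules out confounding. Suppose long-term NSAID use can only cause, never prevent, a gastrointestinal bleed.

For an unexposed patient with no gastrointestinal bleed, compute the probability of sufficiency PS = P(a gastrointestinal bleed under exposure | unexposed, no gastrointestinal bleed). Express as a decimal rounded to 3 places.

Let p₁ = 0.72, p₀ = 0.21.
Under exogeneity and monotonicity, PS = (p₁ − p₀) / (1 − p₀).
PS = (0.72 − 0.21) / (1 − 0.21) = 0.51 / 0.79 ≈ 0.6456

PS ≈ 0.646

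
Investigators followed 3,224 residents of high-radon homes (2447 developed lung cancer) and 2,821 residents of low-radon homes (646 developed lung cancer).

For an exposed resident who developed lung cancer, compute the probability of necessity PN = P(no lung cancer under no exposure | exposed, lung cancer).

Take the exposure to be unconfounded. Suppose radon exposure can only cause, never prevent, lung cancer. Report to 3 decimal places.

p₁ = P(outcome | exposed) = 2447/3224 = 0.759
p₀ = P(outcome | unexposed) = 646/2821 = 0.229
Under exogeneity and monotonicity, PN = (p₁ − p₀) / p₁.
PN = (0.759 − 0.229) / 0.759 = 0.53 / 0.759 ≈ 0.6983

PN ≈ 0.698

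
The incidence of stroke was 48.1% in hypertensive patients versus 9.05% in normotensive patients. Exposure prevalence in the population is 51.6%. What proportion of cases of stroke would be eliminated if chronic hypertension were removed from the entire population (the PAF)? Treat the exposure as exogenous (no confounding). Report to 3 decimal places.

p₁ = 0.481, p₀ = 0.0905.
Overall risk P(Y=1) = π·p₁ + (1−π)·p₀ = 0.516×0.481 + 0.484×0.0905 = 0.292.
Under exogeneity, PAF = [P(Y=1) − p₀] / P(Y=1).
PAF = (0.292 − 0.0905) / 0.292 ≈ 0.6901

PAF ≈ 0.690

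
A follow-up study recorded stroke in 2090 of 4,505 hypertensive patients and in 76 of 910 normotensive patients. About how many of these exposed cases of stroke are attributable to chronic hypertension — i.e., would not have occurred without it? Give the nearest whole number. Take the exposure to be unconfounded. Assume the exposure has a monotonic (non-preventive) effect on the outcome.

p₁ = P(outcome | exposed) = 2090/4505 = 0.46393
p₀ = P(outcome | unexposed) = 76/910 = 0.083516
PN = (p₁ − p₀)/p₁ = (0.46393 − 0.083516) / 0.46393 ≈ 0.81998.
Attributable cases ≈ PN × (exposed cases) = 0.81998 × 2090 ≈ 1713.76.

about 1714 cases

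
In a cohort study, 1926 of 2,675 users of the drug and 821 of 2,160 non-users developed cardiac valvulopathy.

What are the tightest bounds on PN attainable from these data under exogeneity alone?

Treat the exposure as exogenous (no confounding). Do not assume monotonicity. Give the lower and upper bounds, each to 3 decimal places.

p₁ = P(outcome | exposed) = 1926/2675 = 0.72
p₀ = P(outcome | unexposed) = 821/2160 = 0.38009
Under exogeneity alone the bounds on PN are max{0,(p₁−p₀)/p₁} ≤ PN ≤ min{1,(1−p₀)/p₁}.
  lower = (p₁ − p₀)/p₁ = 0.33991 / 0.72 ≈ 0.4721
  upper = min{1, (1 − p₀)/p₁} = 0.61991 / 0.72 ≈ 0.8610

0.472 ≤ PN ≤ 0.861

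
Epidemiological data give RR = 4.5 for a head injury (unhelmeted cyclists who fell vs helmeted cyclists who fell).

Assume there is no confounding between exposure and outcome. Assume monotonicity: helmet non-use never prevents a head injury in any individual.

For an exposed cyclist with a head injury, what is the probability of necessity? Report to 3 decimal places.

PN ≈ 0.778

Under exogeneity and monotonicity, PN = (RR − 1) / RR = 1 − 1/RR.
PN = (4.5 − 1) / 4.5 = 3.5 / 4.5 ≈ 0.7778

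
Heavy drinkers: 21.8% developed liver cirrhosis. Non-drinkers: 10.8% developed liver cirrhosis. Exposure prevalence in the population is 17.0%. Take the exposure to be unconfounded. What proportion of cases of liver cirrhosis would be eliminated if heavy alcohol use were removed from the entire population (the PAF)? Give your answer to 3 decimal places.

PAF ≈ 0.148

p₁ = 0.218, p₀ = 0.108.
Overall risk P(Y=1) = π·p₁ + (1−π)·p₀ = 0.17×0.218 + 0.83×0.108 = 0.1267.
Under exogeneity, PAF = [P(Y=1) − p₀] / P(Y=1).
PAF = (0.1267 − 0.108) / 0.1267 ≈ 0.1476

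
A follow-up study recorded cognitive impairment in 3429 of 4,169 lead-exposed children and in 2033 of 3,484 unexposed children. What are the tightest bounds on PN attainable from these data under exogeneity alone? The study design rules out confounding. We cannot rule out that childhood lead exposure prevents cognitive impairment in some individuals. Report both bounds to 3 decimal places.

p₁ = P(outcome | exposed) = 3429/4169 = 0.8225
p₀ = P(outcome | unexposed) = 2033/3484 = 0.58352
Under exogeneity alone the bounds on PN are max{0,(p₁−p₀)/p₁} ≤ PN ≤ min{1,(1−p₀)/p₁}.
  lower = (p₁ − p₀)/p₁ = 0.23897 / 0.8225 ≈ 0.2905
  upper = min{1, (1 − p₀)/p₁} = 0.41648 / 0.8225 ≈ 0.5064

0.291 ≤ PN ≤ 0.506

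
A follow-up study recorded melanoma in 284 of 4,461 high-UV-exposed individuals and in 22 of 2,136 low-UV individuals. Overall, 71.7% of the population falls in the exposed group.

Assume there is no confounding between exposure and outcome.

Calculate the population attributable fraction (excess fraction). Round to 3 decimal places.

p₁ = P(outcome | exposed) = 284/4461 = 0.063663
p₀ = P(outcome | unexposed) = 22/2136 = 0.0103
Overall risk P(Y=1) = π·p₁ + (1−π)·p₀ = 0.717×0.063663 + 0.283×0.0103 = 0.048561.
Under exogeneity, PAF = [P(Y=1) − p₀] / P(Y=1).
PAF = (0.048561 − 0.0103) / 0.048561 ≈ 0.7879

PAF ≈ 0.788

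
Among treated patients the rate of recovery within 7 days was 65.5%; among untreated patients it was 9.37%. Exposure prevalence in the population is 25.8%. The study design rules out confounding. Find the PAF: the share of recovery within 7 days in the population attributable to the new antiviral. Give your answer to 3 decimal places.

PAF ≈ 0.607

p₁ = 0.655, p₀ = 0.0937.
Overall risk P(Y=1) = π·p₁ + (1−π)·p₀ = 0.258×0.655 + 0.742×0.0937 = 0.23852.
Under exogeneity, PAF = [P(Y=1) − p₀] / P(Y=1).
PAF = (0.23852 − 0.0937) / 0.23852 ≈ 0.6072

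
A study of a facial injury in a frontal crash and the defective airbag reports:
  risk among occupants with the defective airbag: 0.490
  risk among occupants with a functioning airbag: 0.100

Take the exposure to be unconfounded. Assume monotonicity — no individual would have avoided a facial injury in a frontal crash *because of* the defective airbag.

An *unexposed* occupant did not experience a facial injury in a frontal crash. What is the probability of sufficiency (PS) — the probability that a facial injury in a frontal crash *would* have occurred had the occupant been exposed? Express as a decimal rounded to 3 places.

PS ≈ 0.433

Let p₁ = 0.49, p₀ = 0.1.
Under exogeneity and monotonicity, PS = (p₁ − p₀) / (1 − p₀).
PS = (0.49 − 0.1) / (1 − 0.1) = 0.39 / 0.9 ≈ 0.4333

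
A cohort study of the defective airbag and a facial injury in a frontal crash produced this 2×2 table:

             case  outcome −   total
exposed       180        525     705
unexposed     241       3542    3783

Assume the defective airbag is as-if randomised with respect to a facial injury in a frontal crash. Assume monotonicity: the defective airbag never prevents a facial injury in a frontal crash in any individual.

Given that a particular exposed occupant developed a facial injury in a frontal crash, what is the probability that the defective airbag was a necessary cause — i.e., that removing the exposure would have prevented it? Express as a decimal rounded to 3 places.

PN ≈ 0.750

p₁ = P(outcome | exposed) = 180/705 = 0.25532
p₀ = P(outcome | unexposed) = 241/3783 = 0.063706
Under exogeneity and monotonicity, PN = (p₁ − p₀)/p₁.
PN = (0.25532 − 0.063706) / 0.25532 ≈ 0.7505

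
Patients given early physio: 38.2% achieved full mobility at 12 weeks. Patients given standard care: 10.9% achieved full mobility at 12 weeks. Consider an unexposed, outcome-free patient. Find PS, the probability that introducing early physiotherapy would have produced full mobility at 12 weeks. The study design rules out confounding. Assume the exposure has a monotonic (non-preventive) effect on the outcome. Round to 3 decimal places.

PS ≈ 0.306

p₁ = 0.382, p₀ = 0.109.
Under exogeneity and monotonicity, PS = (p₁ − p₀) / (1 − p₀).
PS = (0.382 − 0.109) / (1 − 0.109) = 0.273 / 0.891 ≈ 0.3064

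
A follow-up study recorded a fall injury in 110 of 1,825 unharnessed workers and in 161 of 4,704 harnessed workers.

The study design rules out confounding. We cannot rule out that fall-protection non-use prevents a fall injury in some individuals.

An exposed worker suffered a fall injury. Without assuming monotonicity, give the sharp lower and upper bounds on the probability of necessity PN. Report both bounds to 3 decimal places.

0.432 ≤ PN ≤ 1.000

p₁ = P(outcome | exposed) = 110/1825 = 0.060274
p₀ = P(outcome | unexposed) = 161/4704 = 0.034226
Under exogeneity alone the bounds on PN are max{0,(p₁−p₀)/p₁} ≤ PN ≤ min{1,(1−p₀)/p₁}.
  lower = (p₁ − p₀)/p₁ = 0.026048 / 0.060274 ≈ 0.4322
  upper = min{1, (1 − p₀)/p₁} = 0.96577 / 0.060274 ≈ 16.0231 → capped at 1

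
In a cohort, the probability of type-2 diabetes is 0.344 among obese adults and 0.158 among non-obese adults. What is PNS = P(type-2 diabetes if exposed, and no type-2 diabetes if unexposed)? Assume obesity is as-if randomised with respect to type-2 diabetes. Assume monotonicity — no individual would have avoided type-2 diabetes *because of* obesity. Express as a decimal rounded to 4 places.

Let p₁ = 0.344, p₀ = 0.158.
Under exogeneity and monotonicity, PNS = p₁ − p₀.
PNS = 0.344 − 0.158 = 0.186

PNS ≈ 0.1860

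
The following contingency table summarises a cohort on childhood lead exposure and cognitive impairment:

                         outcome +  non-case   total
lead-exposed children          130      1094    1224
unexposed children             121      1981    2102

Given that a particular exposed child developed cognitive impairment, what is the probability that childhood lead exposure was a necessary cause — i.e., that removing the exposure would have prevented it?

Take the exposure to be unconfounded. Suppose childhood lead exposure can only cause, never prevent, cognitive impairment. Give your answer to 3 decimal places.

PN ≈ 0.458

p₁ = P(outcome | exposed) = 130/1224 = 0.10621
p₀ = P(outcome | unexposed) = 121/2102 = 0.057564
Under exogeneity and monotonicity, PN = (p₁ − p₀)/p₁.
PN = (0.10621 − 0.057564) / 0.10621 ≈ 0.4580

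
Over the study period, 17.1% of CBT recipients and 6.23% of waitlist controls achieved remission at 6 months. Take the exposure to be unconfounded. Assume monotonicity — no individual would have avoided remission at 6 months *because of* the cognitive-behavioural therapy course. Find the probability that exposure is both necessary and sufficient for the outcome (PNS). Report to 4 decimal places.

PNS ≈ 0.1087

p₁ = 0.171, p₀ = 0.0623.
Under exogeneity and monotonicity, PNS = p₁ − p₀.
PNS = 0.171 − 0.0623 = 0.1087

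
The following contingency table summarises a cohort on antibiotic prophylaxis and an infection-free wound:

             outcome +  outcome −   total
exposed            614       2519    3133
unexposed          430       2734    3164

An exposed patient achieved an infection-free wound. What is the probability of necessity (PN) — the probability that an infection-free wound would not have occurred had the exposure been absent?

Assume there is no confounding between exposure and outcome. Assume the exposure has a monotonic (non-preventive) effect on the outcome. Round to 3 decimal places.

p₁ = P(outcome | exposed) = 614/3133 = 0.19598
p₀ = P(outcome | unexposed) = 430/3164 = 0.1359
Under exogeneity and monotonicity, PN = (p₁ − p₀)/p₁.
PN = (0.19598 − 0.1359) / 0.19598 ≈ 0.3065

PN ≈ 0.307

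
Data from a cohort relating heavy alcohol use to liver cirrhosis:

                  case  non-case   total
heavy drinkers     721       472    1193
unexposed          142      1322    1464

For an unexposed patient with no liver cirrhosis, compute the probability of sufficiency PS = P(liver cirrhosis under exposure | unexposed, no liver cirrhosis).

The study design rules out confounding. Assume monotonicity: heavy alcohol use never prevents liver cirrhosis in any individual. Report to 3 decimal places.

PS ≈ 0.562

p₁ = P(outcome | exposed) = 721/1193 = 0.60436
p₀ = P(outcome | unexposed) = 142/1464 = 0.096995
Under exogeneity and monotonicity, PS = (p₁ − p₀)/(1 − p₀).
PS = (0.60436 − 0.096995) / 0.90301 ≈ 0.5619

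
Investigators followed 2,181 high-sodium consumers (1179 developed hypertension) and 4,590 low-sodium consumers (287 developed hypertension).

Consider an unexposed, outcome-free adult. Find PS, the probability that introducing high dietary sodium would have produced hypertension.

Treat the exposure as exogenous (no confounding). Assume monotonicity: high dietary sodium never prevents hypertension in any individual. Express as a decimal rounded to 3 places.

PS ≈ 0.510

p₁ = P(outcome | exposed) = 1179/2181 = 0.54058
p₀ = P(outcome | unexposed) = 287/4590 = 0.062527
Under exogeneity and monotonicity, PS = (p₁ − p₀) / (1 − p₀).
PS = (0.54058 − 0.062527) / (1 − 0.062527) = 0.47805 / 0.93747 ≈ 0.5099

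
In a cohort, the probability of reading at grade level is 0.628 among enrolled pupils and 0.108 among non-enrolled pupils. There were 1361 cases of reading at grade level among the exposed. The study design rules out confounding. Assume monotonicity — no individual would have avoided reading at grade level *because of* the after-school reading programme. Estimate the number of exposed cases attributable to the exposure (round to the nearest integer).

about 1127 cases

Let p₁ = 0.628, p₀ = 0.108.
PN = (p₁ − p₀)/p₁ = (0.628 − 0.108) / 0.628 ≈ 0.82803.
Attributable cases ≈ PN × (exposed cases) = 0.82803 × 1361 ≈ 1126.94.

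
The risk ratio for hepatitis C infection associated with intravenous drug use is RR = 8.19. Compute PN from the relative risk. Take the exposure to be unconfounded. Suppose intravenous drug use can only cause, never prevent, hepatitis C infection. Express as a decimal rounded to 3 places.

PN ≈ 0.878

Under exogeneity and monotonicity, PN = (RR − 1) / RR = 1 − 1/RR.
PN = (8.19 − 1) / 8.19 = 7.19 / 8.19 ≈ 0.8779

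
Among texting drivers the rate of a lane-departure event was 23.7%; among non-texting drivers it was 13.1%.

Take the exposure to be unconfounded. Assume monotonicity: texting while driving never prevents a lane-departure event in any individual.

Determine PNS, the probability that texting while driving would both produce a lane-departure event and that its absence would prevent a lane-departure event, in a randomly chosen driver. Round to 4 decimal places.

p₁ = 0.237, p₀ = 0.131.
Under exogeneity and monotonicity, PNS = p₁ − p₀.
PNS = 0.237 − 0.131 = 0.106

PNS ≈ 0.1060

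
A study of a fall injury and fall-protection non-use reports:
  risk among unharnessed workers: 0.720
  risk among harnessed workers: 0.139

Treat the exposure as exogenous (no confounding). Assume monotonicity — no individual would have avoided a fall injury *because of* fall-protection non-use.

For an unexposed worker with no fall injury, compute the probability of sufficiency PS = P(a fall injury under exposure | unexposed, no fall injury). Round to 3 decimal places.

PS ≈ 0.675

Let p₁ = 0.72, p₀ = 0.139.
Under exogeneity and monotonicity, PS = (p₁ − p₀) / (1 − p₀).
PS = (0.72 − 0.139) / (1 − 0.139) = 0.581 / 0.861 ≈ 0.6748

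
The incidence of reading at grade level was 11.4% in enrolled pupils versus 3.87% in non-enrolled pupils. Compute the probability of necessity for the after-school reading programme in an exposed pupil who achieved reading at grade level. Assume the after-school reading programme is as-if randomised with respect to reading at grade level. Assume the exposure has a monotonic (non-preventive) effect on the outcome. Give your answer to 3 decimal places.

PN ≈ 0.661

p₁ = 0.114, p₀ = 0.0387.
Under exogeneity and monotonicity, PN = (p₁ − p₀) / p₁.
PN = (0.114 − 0.0387) / 0.114 = 0.0753 / 0.114 ≈ 0.6605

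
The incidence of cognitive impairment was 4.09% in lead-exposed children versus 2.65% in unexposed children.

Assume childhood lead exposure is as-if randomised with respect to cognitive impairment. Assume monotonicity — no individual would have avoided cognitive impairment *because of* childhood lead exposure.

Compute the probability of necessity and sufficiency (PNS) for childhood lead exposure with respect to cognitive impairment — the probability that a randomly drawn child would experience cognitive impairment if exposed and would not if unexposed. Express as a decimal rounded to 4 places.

PNS ≈ 0.0144

p₁ = 0.0409, p₀ = 0.0265.
Under exogeneity and monotonicity, PNS = p₁ − p₀.
PNS = 0.0409 − 0.0265 = 0.0144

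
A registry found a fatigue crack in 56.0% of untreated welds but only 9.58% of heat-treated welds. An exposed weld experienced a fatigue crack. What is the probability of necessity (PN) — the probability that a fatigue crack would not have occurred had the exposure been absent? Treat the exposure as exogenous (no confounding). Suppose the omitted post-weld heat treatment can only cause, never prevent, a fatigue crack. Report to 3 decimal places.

PN ≈ 0.829

p₁ = 0.56, p₀ = 0.0958.
Under exogeneity and monotonicity, PN = (p₁ − p₀) / p₁.
PN = (0.56 − 0.0958) / 0.56 = 0.4642 / 0.56 ≈ 0.8289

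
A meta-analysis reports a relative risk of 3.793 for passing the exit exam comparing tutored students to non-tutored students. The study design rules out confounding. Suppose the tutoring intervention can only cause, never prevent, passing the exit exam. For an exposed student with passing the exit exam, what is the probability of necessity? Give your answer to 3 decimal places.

PN ≈ 0.736

Under exogeneity and monotonicity, PN = (RR − 1) / RR = 1 − 1/RR.
PN = (3.793 − 1) / 3.793 = 2.793 / 3.793 ≈ 0.7364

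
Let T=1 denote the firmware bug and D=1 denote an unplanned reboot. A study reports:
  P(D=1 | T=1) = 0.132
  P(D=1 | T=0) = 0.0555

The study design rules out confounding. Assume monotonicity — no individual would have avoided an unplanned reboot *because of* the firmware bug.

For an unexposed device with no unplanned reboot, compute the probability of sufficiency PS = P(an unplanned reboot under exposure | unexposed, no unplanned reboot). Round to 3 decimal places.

PS ≈ 0.081

Let p₁ = 0.132, p₀ = 0.0555.
Under exogeneity and monotonicity, PS = (p₁ − p₀) / (1 − p₀).
PS = (0.132 − 0.0555) / (1 − 0.0555) = 0.0765 / 0.9445 ≈ 0.0810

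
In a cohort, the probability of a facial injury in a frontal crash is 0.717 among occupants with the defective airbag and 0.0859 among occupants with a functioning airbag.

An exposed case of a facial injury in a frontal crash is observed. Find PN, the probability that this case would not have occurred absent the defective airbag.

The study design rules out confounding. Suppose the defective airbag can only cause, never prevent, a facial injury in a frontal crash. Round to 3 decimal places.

Let p₁ = 0.717, p₀ = 0.0859.
Under exogeneity and monotonicity, PN = (p₁ − p₀) / p₁.
PN = (0.717 − 0.0859) / 0.717 = 0.6311 / 0.717 ≈ 0.8802

PN ≈ 0.880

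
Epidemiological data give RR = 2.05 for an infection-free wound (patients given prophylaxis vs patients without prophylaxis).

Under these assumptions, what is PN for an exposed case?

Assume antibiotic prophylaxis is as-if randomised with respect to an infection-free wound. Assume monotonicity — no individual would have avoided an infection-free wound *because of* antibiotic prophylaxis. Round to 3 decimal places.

Under exogeneity and monotonicity, PN = (RR − 1) / RR = 1 − 1/RR.
PN = (2.05 − 1) / 2.05 = 1.05 / 2.05 ≈ 0.5122

PN ≈ 0.512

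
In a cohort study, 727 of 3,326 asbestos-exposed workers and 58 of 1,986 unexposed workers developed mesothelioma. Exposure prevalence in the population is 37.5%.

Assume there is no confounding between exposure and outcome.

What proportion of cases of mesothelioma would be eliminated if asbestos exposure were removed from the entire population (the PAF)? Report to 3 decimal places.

PAF ≈ 0.709

p₁ = P(outcome | exposed) = 727/3326 = 0.21858
p₀ = P(outcome | unexposed) = 58/1986 = 0.029204
Overall risk P(Y=1) = π·p₁ + (1−π)·p₀ = 0.375×0.21858 + 0.625×0.029204 = 0.10022.
Under exogeneity, PAF = [P(Y=1) − p₀] / P(Y=1).
PAF = (0.10022 − 0.029204) / 0.10022 ≈ 0.7086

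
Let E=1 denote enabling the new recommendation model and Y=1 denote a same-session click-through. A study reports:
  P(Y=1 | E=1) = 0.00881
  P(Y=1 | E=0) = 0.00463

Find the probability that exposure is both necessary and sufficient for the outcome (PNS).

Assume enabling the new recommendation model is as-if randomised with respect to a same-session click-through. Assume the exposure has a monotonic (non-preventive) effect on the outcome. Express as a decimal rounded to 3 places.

Let p₁ = 0.00881, p₀ = 0.00463.
Under exogeneity and monotonicity, PNS = p₁ − p₀.
PNS = 0.00881 − 0.00463 = 0.00418

PNS ≈ 0.004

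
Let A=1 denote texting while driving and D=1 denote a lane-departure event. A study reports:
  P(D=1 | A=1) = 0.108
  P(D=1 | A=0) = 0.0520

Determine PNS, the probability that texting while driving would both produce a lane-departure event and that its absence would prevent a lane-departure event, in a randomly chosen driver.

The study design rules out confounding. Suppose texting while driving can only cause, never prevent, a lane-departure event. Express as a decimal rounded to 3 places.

PNS ≈ 0.056

Let p₁ = 0.108, p₀ = 0.052.
Under exogeneity and monotonicity, PNS = p₁ − p₀.
PNS = 0.108 − 0.052 = 0.056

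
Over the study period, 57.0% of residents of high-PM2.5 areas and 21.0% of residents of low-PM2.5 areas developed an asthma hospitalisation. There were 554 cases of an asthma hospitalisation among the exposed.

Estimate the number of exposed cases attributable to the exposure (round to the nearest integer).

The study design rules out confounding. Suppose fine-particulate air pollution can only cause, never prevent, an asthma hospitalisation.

about 350 cases

p₁ = 0.57, p₀ = 0.21.
PN = (p₁ − p₀)/p₁ = (0.57 − 0.21) / 0.57 ≈ 0.63158.
Attributable cases ≈ PN × (exposed cases) = 0.63158 × 554 ≈ 349.89.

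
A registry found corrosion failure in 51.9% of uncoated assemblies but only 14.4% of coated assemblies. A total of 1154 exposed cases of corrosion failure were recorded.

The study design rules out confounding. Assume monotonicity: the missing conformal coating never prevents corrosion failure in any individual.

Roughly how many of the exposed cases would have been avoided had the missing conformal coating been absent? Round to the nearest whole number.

about 834 cases

p₁ = 0.519, p₀ = 0.144.
PN = (p₁ − p₀)/p₁ = (0.519 − 0.144) / 0.519 ≈ 0.72254.
Attributable cases ≈ PN × (exposed cases) = 0.72254 × 1154 ≈ 833.82.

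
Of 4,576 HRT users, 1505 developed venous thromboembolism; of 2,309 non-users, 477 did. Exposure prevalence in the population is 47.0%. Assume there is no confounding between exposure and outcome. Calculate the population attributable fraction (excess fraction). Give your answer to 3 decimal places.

PAF ≈ 0.218

p₁ = P(outcome | exposed) = 1505/4576 = 0.32889
p₀ = P(outcome | unexposed) = 477/2309 = 0.20658
Overall risk P(Y=1) = π·p₁ + (1−π)·p₀ = 0.47×0.32889 + 0.53×0.20658 = 0.26407.
Under exogeneity, PAF = [P(Y=1) − p₀] / P(Y=1).
PAF = (0.26407 − 0.20658) / 0.26407 ≈ 0.2177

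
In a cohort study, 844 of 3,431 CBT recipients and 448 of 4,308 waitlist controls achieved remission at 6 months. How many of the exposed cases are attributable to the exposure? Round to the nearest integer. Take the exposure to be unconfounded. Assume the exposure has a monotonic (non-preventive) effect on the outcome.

about 487 cases

p₁ = P(outcome | exposed) = 844/3431 = 0.24599
p₀ = P(outcome | unexposed) = 448/4308 = 0.10399
PN = (p₁ − p₀)/p₁ = (0.24599 − 0.10399) / 0.24599 ≈ 0.57725.
Attributable cases ≈ PN × (exposed cases) = 0.57725 × 844 ≈ 487.20.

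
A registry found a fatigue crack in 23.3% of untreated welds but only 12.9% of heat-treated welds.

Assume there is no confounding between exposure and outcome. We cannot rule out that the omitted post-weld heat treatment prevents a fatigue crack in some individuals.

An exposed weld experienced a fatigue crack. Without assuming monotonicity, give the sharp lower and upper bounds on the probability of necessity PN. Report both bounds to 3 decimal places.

p₁ = 0.233, p₀ = 0.129.
Under exogeneity alone the bounds on PN are max{0,(p₁−p₀)/p₁} ≤ PN ≤ min{1,(1−p₀)/p₁}.
  lower = (p₁ − p₀)/p₁ = 0.104 / 0.233 ≈ 0.4464
  upper = min{1, (1 − p₀)/p₁} = 0.871 / 0.233 ≈ 3.7382 → capped at 1

0.446 ≤ PN ≤ 1.000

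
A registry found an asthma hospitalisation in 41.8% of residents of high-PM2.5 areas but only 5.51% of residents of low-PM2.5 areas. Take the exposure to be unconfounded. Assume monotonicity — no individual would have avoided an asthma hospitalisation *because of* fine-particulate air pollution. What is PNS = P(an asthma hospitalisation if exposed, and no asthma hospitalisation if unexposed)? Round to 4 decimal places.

p₁ = 0.418, p₀ = 0.0551.
Under exogeneity and monotonicity, PNS = p₁ − p₀.
PNS = 0.418 − 0.0551 = 0.3629

PNS ≈ 0.3629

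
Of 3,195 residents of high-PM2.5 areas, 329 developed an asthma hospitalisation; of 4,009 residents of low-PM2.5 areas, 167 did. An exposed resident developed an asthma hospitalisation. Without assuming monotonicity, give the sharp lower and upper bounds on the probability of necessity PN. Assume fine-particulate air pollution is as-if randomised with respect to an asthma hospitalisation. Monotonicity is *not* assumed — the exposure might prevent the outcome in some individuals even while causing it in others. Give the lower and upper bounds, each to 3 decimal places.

p₁ = P(outcome | exposed) = 329/3195 = 0.10297
p₀ = P(outcome | unexposed) = 167/4009 = 0.041656
Under exogeneity alone the bounds on PN are max{0,(p₁−p₀)/p₁} ≤ PN ≤ min{1,(1−p₀)/p₁}.
  lower = (p₁ − p₀)/p₁ = 0.061317 / 0.10297 ≈ 0.5955
  upper = min{1, (1 − p₀)/p₁} = 0.95834 / 0.10297 ≈ 9.3067 → capped at 1

0.595 ≤ PN ≤ 1.000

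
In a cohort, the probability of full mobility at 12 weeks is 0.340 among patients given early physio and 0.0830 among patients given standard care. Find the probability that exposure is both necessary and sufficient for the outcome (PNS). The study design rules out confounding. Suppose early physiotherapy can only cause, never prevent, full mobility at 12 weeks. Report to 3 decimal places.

PNS ≈ 0.257

Let p₁ = 0.34, p₀ = 0.083.
Under exogeneity and monotonicity, PNS = p₁ − p₀.
PNS = 0.34 − 0.083 = 0.257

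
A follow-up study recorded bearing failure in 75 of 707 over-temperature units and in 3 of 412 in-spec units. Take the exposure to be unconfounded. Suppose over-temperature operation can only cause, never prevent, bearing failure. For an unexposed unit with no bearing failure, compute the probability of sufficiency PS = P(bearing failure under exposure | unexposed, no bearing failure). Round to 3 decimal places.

p₁ = P(outcome | exposed) = 75/707 = 0.10608
p₀ = P(outcome | unexposed) = 3/412 = 0.0072816
Under exogeneity and monotonicity, PS = (p₁ − p₀) / (1 − p₀).
PS = (0.10608 − 0.0072816) / (1 − 0.0072816) = 0.0988 / 0.99272 ≈ 0.0995

PS ≈ 0.100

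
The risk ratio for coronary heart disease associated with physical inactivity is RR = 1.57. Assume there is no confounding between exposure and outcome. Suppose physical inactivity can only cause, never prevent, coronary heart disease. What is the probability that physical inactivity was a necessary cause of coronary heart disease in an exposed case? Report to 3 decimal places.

PN ≈ 0.363

Under exogeneity and monotonicity, PN = (RR − 1) / RR = 1 − 1/RR.
PN = (1.57 − 1) / 1.57 = 0.57 / 1.57 ≈ 0.3631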